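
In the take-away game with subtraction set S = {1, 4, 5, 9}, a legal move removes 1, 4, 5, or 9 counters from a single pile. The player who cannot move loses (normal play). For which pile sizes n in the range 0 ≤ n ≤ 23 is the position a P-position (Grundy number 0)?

0, 2, 8, 10, 16, 18

n :  0  1  2  3  4  5  6  7  8  9 10 11 12 13 14 15 16 17 18 19 20 21 22 23
G :  0  1  0  1  2  3  2  3  0  1  0  1  2  3  2  3  0  1  0  1  2  3  2  3
P-positions are exactly the n with G(n) = 0.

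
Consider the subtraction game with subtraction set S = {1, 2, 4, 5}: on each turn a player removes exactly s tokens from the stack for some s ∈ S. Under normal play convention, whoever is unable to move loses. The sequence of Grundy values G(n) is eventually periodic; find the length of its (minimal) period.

3

n :  0  1  2  3  4  5  6  7  8  9 10 11 12 13 14
G :  0  1  2  0  1  2  0  1  2  0  1  2  0  1  2
G(n+3) = G(n) holds for n = 0,…,4 (a full window of length max(S) = 5), so the sequence is purely periodic with period 3.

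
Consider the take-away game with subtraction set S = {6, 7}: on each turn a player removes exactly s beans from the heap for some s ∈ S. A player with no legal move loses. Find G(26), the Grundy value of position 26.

n :  0  1  2  3  4  5  6  7  8  9 10 11 12 13 14 15 16 17 18 19 20 21 22 23 24 25 26
G :  0  0  0  0  0  0  1  1  1  1  1  1  2  0  0  0  0  0  0  1  1  1  1  1  1  2  0

0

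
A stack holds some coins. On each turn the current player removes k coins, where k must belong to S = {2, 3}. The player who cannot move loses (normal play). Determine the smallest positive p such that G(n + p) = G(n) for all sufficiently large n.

G(0) = 0
G(1) = mex{} = 0
G(2) = mex{0} = 1
G(3) = mex{0,0} = 1
G(4) = mex{1,0} = 2
G(5) = mex{1,1} = 0
G(6) = mex{2,1} = 0
G(7) = mex{0,2} = 1
G(8) = mex{0,0} = 1
G(9) = mex{1,0} = 2
G(10) = mex{1,1} = 0
G(11) = mex{2,1} = 0
G(12) = mex{0,2} = 1
G(13) = mex{0,0} = 1
G(14) = mex{1,0} = 2
G(n+5) = G(n) holds for n = 0,…,2 (a full window of length max(S) = 3), so the sequence is purely periodic with period 5.

5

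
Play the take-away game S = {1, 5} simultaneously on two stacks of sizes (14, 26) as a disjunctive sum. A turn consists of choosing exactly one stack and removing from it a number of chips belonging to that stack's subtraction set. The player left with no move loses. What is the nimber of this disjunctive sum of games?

0

All stacks use S = {1, 5}:
n :  0  1  2  3  4  5  6  7  8  9 10 11 12 13 14 15 16 17 18 19 20 21 22 23 24 25 26
G :  0  1  0  1  0  1  0  1  0  1  0  1  0  1  0  1  0  1  0  1  0  1  0  1  0  1  0
Stack A: G(14) = 0.
Stack B: G(26) = 0.
Combined Grundy value = 0 ⊕ 0 = 0.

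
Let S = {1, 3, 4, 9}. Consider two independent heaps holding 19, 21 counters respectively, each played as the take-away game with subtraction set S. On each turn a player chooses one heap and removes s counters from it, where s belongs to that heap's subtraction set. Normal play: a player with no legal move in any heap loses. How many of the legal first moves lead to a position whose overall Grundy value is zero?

All heaps use S = {1, 3, 4, 9}:
G(0) = 0
G(1) = mex{0} = 1
G(2) = mex{1} = 0
G(3) = mex{0,0} = 1
G(4) = mex{1,1,0} = 2
G(5) = mex{2,0,1} = 3
G(6) = mex{3,1,0} = 2
G(7) = mex{2,2,1} = 0
G(8) = mex{0,3,2} = 1
G(9) = mex{1,2,3,0} = 4
G(10) = mex{4,0,2,1} = 3
G(11) = mex{3,1,0,0} = 2
G(12) = mex{2,4,1,1} = 0
G(13) = mex{0,3,4,2} = 1
G(14) = mex{1,2,3,3} = 0
G(15) = mex{0,0,2,2} = 1
G(16) = mex{1,1,0,0} = 2
G(17) = mex{2,0,1,1} = 3
G(18) = mex{3,1,0,4} = 2
G(19) = mex{2,2,1,3} = 0
G(20) = mex{0,3,2,2} = 1
G(21) = mex{1,2,3,0} = 4
Heap A: G(19) = 0.
Heap B: G(21) = 4.
Combined Grundy value = 0 ⊕ 4 = 4.
A winning move leaves total XOR = 0, i.e. changes one component's Grundy value g to g ⊕ X where X is the current total.
Heap A: need g' = 0⊕4 = 4. Options: 19−1→G=2, 19−3→G=2, 19−4→G=1, 19−9→G=3. Hits: 0.
Heap B: need g' = 4⊕4 = 0. Options: 21−1→G=1, 21−3→G=2, 21−4→G=3, 21−9→G=0. Hits: 1.

1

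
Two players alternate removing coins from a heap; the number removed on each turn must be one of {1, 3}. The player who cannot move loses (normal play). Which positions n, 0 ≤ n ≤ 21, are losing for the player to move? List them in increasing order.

n :  0  1  2  3  4  5  6  7  8  9 10 11 12 13 14 15 16 17 18 19 20 21
G :  0  1  0  1  0  1  0  1  0  1  0  1  0  1  0  1  0  1  0  1  0  1
P-positions are exactly the n with G(n) = 0.

0, 2, 4, 6, 8, 10, 12, 14, 16, 18, 20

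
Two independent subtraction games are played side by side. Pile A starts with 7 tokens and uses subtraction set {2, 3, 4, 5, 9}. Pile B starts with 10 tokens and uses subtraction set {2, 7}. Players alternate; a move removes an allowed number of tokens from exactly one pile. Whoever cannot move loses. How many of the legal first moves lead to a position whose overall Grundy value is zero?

0

Pile A, S = {2, 3, 4, 5, 9}:
G(0) = 0
G(1) = mex{} = 0
G(2) = mex{0} = 1
G(3) = mex{0,0} = 1
G(4) = mex{1,0,0} = 2
G(5) = mex{1,1,0,0} = 2
G(6) = mex{2,1,1,0} = 3
G(7) = mex{2,2,1,1} = 0
G_A(7) = 0.
Pile B, S = {2, 7}:
G(0) = 0
G(1) = mex{} = 0
G(2) = mex{0} = 1
G(3) = mex{0} = 1
G(4) = mex{1} = 0
G(5) = mex{1} = 0
G(6) = mex{0} = 1
G(7) = mex{0,0} = 1
G(8) = mex{1,0} = 2
G(9) = mex{1,1} = 0
G(10) = mex{2,1} = 0
G_B(10) = 0.
Combined Grundy value = 0 ⊕ 0 = 0.
A winning move leaves total XOR = 0, i.e. changes one component's Grundy value g to g ⊕ X where X is the current total.
Pile A: target g' = 0⊕0 = 0, but every legal move changes the Grundy value (mex property), so 0 moves.
Pile B: target g' = 0⊕0 = 0, but every legal move changes the Grundy value (mex property), so 0 moves.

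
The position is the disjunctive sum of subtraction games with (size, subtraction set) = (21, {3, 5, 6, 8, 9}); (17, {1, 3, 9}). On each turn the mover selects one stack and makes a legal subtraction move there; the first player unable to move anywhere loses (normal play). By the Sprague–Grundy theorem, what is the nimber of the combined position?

2

Stack A, S = {3, 5, 6, 8, 9}:
G(0) = 0
G(1) = mex{} = 0
G(2) = mex{} = 0
G(3) = mex{0} = 1
G(4) = mex{0} = 1
G(5) = mex{0,0} = 1
G(6) = mex{1,0,0} = 2
G(7) = mex{1,0,0} = 2
G(8) = mex{1,1,0,0} = 2
G(9) = mex{2,1,1,0,0} = 3
G(10) = mex{2,1,1,0,0} = 3
G(11) = mex{2,2,1,1,0} = 3
G(12) = mex{3,2,2,1,1} = 0
G(13) = mex{3,2,2,1,1} = 0
G(14) = mex{3,3,2,2,1} = 0
G(15) = mex{0,3,3,2,2} = 1
G(16) = mex{0,3,3,2,2} = 1
G(17) = mex{0,0,3,3,2} = 1
G(18) = mex{1,0,0,3,3} = 2
G(19) = mex{1,0,0,3,3} = 2
G(20) = mex{1,1,0,0,3} = 2
G(21) = mex{2,1,1,0,0} = 3
G_A(21) = 3.
Stack B, S = {1, 3, 9}:
n :  0  1  2  3  4  5  6  7  8  9 10 11 12 13 14 15 16 17
G :  0  1  0  1  0  1  0  1  0  1  0  1  0  1  0  1  0  1
G_B(17) = 1.
Combined Grundy value = 3 ⊕ 1 = 2.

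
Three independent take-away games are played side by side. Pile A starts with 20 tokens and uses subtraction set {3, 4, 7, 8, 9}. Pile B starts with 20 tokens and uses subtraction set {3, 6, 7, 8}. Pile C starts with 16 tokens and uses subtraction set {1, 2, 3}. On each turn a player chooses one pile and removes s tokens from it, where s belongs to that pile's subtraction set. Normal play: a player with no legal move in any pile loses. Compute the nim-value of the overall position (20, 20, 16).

1

Pile A, S = {3, 4, 7, 8, 9}:
n :  0  1  2  3  4  5  6  7  8  9 10 11 12 13 14 15 16 17 18 19 20
G :  0  0  0  1  1  1  2  2  2  3  3  3  0  0  0  1  1  1  2  2  2
G_A(20) = 2.
Pile B, S = {3, 6, 7, 8}:
G(0) = 0
G(1) = mex{} = 0
G(2) = mex{} = 0
G(3) = mex{0} = 1
G(4) = mex{0} = 1
G(5) = mex{0} = 1
G(6) = mex{1,0} = 2
G(7) = mex{1,0,0} = 2
G(8) = mex{1,0,0,0} = 2
G(9) = mex{2,1,0,0} = 3
G(10) = mex{2,1,1,0} = 3
G(11) = mex{2,1,1,1} = 0
G(12) = mex{3,2,1,1} = 0
G(13) = mex{3,2,2,1} = 0
G(14) = mex{0,2,2,2} = 1
G(15) = mex{0,3,2,2} = 1
G(16) = mex{0,3,3,2} = 1
G(17) = mex{1,0,3,3} = 2
G(18) = mex{1,0,0,3} = 2
G(19) = mex{1,0,0,0} = 2
G(20) = mex{2,1,0,0} = 3
G_B(20) = 3.
Pile C, S = {1, 2, 3}:
G(0) = 0
G(1) = mex{0} = 1
G(2) = mex{1,0} = 2
G(3) = mex{2,1,0} = 3
G(4) = mex{3,2,1} = 0
G(5) = mex{0,3,2} = 1
G(6) = mex{1,0,3} = 2
G(7) = mex{2,1,0} = 3
G(8) = mex{3,2,1} = 0
G(9) = mex{0,3,2} = 1
G(10) = mex{1,0,3} = 2
G(11) = mex{2,1,0} = 3
G(12) = mex{3,2,1} = 0
G(13) = mex{0,3,2} = 1
G(14) = mex{1,0,3} = 2
G(15) = mex{2,1,0} = 3
G(16) = mex{3,2,1} = 0
G_C(16) = 0.
Combined Grundy value = 2 ⊕ 3 ⊕ 0 = 1.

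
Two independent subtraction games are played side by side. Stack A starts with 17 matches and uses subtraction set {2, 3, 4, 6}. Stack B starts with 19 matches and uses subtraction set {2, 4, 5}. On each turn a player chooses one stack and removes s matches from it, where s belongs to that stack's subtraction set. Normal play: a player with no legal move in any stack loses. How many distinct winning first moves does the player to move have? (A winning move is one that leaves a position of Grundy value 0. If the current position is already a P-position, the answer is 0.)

3

Stack A, S = {2, 3, 4, 6}:
n :  0  1  2  3  4  5  6  7  8  9 10 11 12 13 14 15 16 17
G :  0  0  1  1  2  2  3  3  0  0  1  1  2  2  3  3  0  0
G_A(17) = 0.
Stack B, S = {2, 4, 5}:
n :  0  1  2  3  4  5  6  7  8  9 10 11 12 13 14 15 16 17 18 19
G :  0  0  1  1  2  2  3  0  0  1  1  2  2  3  0  0  1  1  2  2
G_B(19) = 2.
Combined Grundy value = 0 ⊕ 2 = 2.
A winning move leaves total XOR = 0, i.e. changes one component's Grundy value g to g ⊕ X where X is the current total.
Stack A: need g' = 0⊕2 = 2. Options: 17−2→G=3, 17−3→G=3, 17−4→G=2, 17−6→G=1. Hits: 1.
Stack B: need g' = 2⊕2 = 0. Options: 19−2→G=1, 19−4→G=0, 19−5→G=0. Hits: 2.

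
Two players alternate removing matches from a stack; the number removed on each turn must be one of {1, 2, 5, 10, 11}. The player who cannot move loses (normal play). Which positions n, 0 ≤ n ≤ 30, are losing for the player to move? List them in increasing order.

0, 3, 6, 9, 12, 15, 18, 21, 24, 27, 30

n :  0  1  2  3  4  5  6  7  8  9 10 11 12 13 14 15 16 17 18 19 20 21 22 23 24 25 26 27 28 29 30
G :  0  1  2  0  1  2  0  1  2  0  1  2  0  1  2  0  1  2  0  1  2  0  1  2  0  1  2  0  1  2  0
P-positions are exactly the n with G(n) = 0.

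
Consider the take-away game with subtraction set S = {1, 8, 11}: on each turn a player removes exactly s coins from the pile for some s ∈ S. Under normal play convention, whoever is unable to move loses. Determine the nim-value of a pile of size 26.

n :  0  1  2  3  4  5  6  7  8  9 10 11 12 13 14 15 16 17 18 19 20 21 22 23 24 25 26
G :  0  1  0  1  0  1  0  1  2  0  1  2  3  2  3  2  0  1  0  1  2  0  1  0  1  0  1

1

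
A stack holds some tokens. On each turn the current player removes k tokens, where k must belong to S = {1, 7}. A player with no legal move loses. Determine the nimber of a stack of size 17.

1

n :  0  1  2  3  4  5  6  7  8  9 10 11 12 13 14 15 16 17
G :  0  1  0  1  0  1  0  1  0  1  0  1  0  1  0  1  0  1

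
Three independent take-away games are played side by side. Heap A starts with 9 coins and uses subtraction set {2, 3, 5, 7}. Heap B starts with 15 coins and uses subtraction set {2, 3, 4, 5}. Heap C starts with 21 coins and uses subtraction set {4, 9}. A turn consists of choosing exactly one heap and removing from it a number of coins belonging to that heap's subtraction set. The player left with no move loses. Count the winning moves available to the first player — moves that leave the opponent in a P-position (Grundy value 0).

Heap A, S = {2, 3, 5, 7}:
G(0) = 0
G(1) = mex{} = 0
G(2) = mex{0} = 1
G(3) = mex{0,0} = 1
G(4) = mex{1,0} = 2
G(5) = mex{1,1,0} = 2
G(6) = mex{2,1,0} = 3
G(7) = mex{2,2,1,0} = 3
G(8) = mex{3,2,1,0} = 4
G(9) = mex{3,3,2,1} = 0
G_A(9) = 0.
Heap B, S = {2, 3, 4, 5}:
n :  0  1  2  3  4  5  6  7  8  9 10 11 12 13 14 15
G :  0  0  1  1  2  2  3  0  0  1  1  2  2  3  0  0
G_B(15) = 0.
Heap C, S = {4, 9}:
n :  0  1  2  3  4  5  6  7  8  9 10 11 12 13 14 15 16 17 18 19 20 21
G :  0  0  0  0  1  1  1  1  0  2  2  2  1  0  0  0  0  1  1  1  1  0
G_C(21) = 0.
Combined Grundy value = 0 ⊕ 0 ⊕ 0 = 0.
A winning move leaves total XOR = 0, i.e. changes one component's Grundy value g to g ⊕ X where X is the current total.
Heap A: target g' = 0⊕0 = 0, but every legal move changes the Grundy value (mex property), so 0 moves.
Heap B: target g' = 0⊕0 = 0, but every legal move changes the Grundy value (mex property), so 0 moves.
Heap C: target g' = 0⊕0 = 0, but every legal move changes the Grundy value (mex property), so 0 moves.

0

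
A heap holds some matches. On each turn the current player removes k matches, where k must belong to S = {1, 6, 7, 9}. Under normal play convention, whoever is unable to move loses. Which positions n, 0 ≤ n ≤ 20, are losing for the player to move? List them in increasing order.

G(0) = 0
G(1) = mex{0} = 1
G(2) = mex{1} = 0
G(3) = mex{0} = 1
G(4) = mex{1} = 0
G(5) = mex{0} = 1
G(6) = mex{1,0} = 2
G(7) = mex{2,1,0} = 3
G(8) = mex{3,0,1} = 2
G(9) = mex{2,1,0,0} = 3
G(10) = mex{3,0,1,1} = 2
G(11) = mex{2,1,0,0} = 3
G(12) = mex{3,2,1,1} = 0
G(13) = mex{0,3,2,0} = 1
G(14) = mex{1,2,3,1} = 0
G(15) = mex{0,3,2,2} = 1
G(16) = mex{1,2,3,3} = 0
G(17) = mex{0,3,2,2} = 1
G(18) = mex{1,0,3,3} = 2
G(19) = mex{2,1,0,2} = 3
G(20) = mex{3,0,1,3} = 2
P-positions are exactly the n with G(n) = 0.

0, 2, 4, 12, 14, 16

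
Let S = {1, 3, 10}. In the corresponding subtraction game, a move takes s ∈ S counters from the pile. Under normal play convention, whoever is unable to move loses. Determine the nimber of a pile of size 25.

2

n :  0  1  2  3  4  5  6  7  8  9 10 11 12 13 14 15 16 17 18 19 20 21 22 23 24 25
G :  0  1  0  1  0  1  0  1  0  1  2  3  2  0  1  0  1  0  1  0  1  0  1  2  3  2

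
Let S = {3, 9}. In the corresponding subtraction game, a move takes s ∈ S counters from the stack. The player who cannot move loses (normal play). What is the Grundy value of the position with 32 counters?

n :  0  1  2  3  4  5  6  7  8  9 10 11 12 13 14 15 16 17 18 19 20 21 22 23 24 25 26 27 28 29 30 31 32
G :  0  0  0  1  1  1  0  0  0  1  1  1  0  0  0  1  1  1  0  0  0  1  1  1  0  0  0  1  1  1  0  0  0

0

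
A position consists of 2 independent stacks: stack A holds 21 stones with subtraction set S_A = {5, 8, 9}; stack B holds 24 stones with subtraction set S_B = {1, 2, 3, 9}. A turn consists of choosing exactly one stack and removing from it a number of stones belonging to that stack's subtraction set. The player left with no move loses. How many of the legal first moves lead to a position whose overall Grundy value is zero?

2

Stack A, S = {5, 8, 9}:
G(0) = 0
G(1) = mex{} = 0
G(2) = mex{} = 0
G(3) = mex{} = 0
G(4) = mex{} = 0
G(5) = mex{0} = 1
G(6) = mex{0} = 1
G(7) = mex{0} = 1
G(8) = mex{0,0} = 1
G(9) = mex{0,0,0} = 1
G(10) = mex{1,0,0} = 2
G(11) = mex{1,0,0} = 2
G(12) = mex{1,0,0} = 2
G(13) = mex{1,1,0} = 2
G(14) = mex{1,1,1} = 0
G(15) = mex{2,1,1} = 0
G(16) = mex{2,1,1} = 0
G(17) = mex{2,1,1} = 0
G(18) = mex{2,2,1} = 0
G(19) = mex{0,2,2} = 1
G(20) = mex{0,2,2} = 1
G(21) = mex{0,2,2} = 1
G_A(21) = 1.
Stack B, S = {1, 2, 3, 9}:
n :  0  1  2  3  4  5  6  7  8  9 10 11 12 13 14 15 16 17 18 19 20 21 22 23 24
G :  0  1  2  3  0  1  2  3  0  1  2  3  0  1  2  3  0  1  2  3  0  1  2  3  0
G_B(24) = 0.
Combined Grundy value = 1 ⊕ 0 = 1.
A winning move leaves total XOR = 0, i.e. changes one component's Grundy value g to g ⊕ X where X is the current total.
Stack A: need g' = 1⊕1 = 0. Options: 21−5→G=0, 21−8→G=2, 21−9→G=2. Hits: 1.
Stack B: need g' = 0⊕1 = 1. Options: 24−1→G=3, 24−2→G=2, 24−3→G=1, 24−9→G=3. Hits: 1.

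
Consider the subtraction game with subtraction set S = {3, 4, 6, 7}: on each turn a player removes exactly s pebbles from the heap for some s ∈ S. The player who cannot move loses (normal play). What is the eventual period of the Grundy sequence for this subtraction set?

10

n :  0  1  2  3  4  5  6  7  8  9 10 11 12 13 14 15 16 17 18 19 20 21
G :  0  0  0  1  1  1  2  2  2  3  0  0  0  1  1  1  2  2  2  3  0  0
G(n+10) = G(n) holds for n = 0,…,6 (a full window of length max(S) = 7), so the sequence is purely periodic with period 10.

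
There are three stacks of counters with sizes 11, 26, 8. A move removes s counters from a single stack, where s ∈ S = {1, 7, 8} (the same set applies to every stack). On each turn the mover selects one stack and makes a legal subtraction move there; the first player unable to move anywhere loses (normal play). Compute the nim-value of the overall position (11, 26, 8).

2

All stacks use S = {1, 7, 8}:
n :  0  1  2  3  4  5  6  7  8  9 10 11 12 13 14 15 16 17 18 19 20 21 22 23 24 25 26
G :  0  1  0  1  0  1  0  1  2  3  2  3  2  3  2  0  1  0  1  0  1  0  1  2  3  2  3
Stack A: G(11) = 3.
Stack B: G(26) = 3.
Stack C: G(8) = 2.
Combined Grundy value = 3 ⊕ 3 ⊕ 2 = 2.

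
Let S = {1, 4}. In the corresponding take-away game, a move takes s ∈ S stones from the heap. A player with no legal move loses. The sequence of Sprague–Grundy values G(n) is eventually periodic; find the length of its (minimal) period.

5

n :  0  1  2  3  4  5  6  7  8  9 10 11 12 13 14
G :  0  1  0  1  2  0  1  0  1  2  0  1  0  1  2
G(n+5) = G(n) holds for n = 0,…,3 (a full window of length max(S) = 4), so the sequence is purely periodic with period 5.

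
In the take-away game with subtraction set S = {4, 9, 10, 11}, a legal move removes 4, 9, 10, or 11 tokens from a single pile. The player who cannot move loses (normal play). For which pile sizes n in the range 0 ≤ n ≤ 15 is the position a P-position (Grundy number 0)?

G(0) = 0
G(1) = mex{} = 0
G(2) = mex{} = 0
G(3) = mex{} = 0
G(4) = mex{0} = 1
G(5) = mex{0} = 1
G(6) = mex{0} = 1
G(7) = mex{0} = 1
G(8) = mex{1} = 0
G(9) = mex{1,0} = 2
G(10) = mex{1,0,0} = 2
G(11) = mex{1,0,0,0} = 2
G(12) = mex{0,0,0,0} = 1
G(13) = mex{2,1,0,0} = 3
G(14) = mex{2,1,1,0} = 3
G(15) = mex{2,1,1,1} = 0
P-positions are exactly the n with G(n) = 0.

0, 1, 2, 3, 8, 15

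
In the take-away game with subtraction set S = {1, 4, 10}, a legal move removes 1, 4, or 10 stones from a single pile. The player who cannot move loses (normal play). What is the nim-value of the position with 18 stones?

0

G(0) = 0
G(1) = mex{0} = 1
G(2) = mex{1} = 0
G(3) = mex{0} = 1
G(4) = mex{1,0} = 2
G(5) = mex{2,1} = 0
G(6) = mex{0,0} = 1
G(7) = mex{1,1} = 0
G(8) = mex{0,2} = 1
G(9) = mex{1,0} = 2
G(10) = mex{2,1,0} = 3
G(11) = mex{3,0,1} = 2
G(12) = mex{2,1,0} = 3
G(13) = mex{3,2,1} = 0
G(14) = mex{0,3,2} = 1
G(15) = mex{1,2,0} = 3
G(16) = mex{3,3,1} = 0
G(17) = mex{0,0,0} = 1
G(18) = mex{1,1,1} = 0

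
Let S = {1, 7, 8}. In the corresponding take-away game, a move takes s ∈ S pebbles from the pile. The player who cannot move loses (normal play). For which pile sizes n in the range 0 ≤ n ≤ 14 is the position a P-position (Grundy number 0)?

0, 2, 4, 6

G(0) = 0
G(1) = mex{0} = 1
G(2) = mex{1} = 0
G(3) = mex{0} = 1
G(4) = mex{1} = 0
G(5) = mex{0} = 1
G(6) = mex{1} = 0
G(7) = mex{0,0} = 1
G(8) = mex{1,1,0} = 2
G(9) = mex{2,0,1} = 3
G(10) = mex{3,1,0} = 2
G(11) = mex{2,0,1} = 3
G(12) = mex{3,1,0} = 2
G(13) = mex{2,0,1} = 3
G(14) = mex{3,1,0} = 2
P-positions are exactly the n with G(n) = 0.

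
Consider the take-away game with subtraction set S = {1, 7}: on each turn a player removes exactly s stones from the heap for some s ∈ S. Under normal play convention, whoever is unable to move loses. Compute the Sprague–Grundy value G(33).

n :  0  1  2  3  4  5  6  7  8  9 10 11 12 13 14 15 16 17 18 19 20 21 22 23 24 25 26 27 28 29 30 31 32 33
G :  0  1  0  1  0  1  0  1  0  1  0  1  0  1  0  1  0  1  0  1  0  1  0  1  0  1  0  1  0  1  0  1  0  1

1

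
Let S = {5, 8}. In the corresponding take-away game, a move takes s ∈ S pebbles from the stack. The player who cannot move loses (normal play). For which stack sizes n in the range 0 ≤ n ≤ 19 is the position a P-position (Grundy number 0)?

G(0) = 0
G(1) = mex{} = 0
G(2) = mex{} = 0
G(3) = mex{} = 0
G(4) = mex{} = 0
G(5) = mex{0} = 1
G(6) = mex{0} = 1
G(7) = mex{0} = 1
G(8) = mex{0,0} = 1
G(9) = mex{0,0} = 1
G(10) = mex{1,0} = 2
G(11) = mex{1,0} = 2
G(12) = mex{1,0} = 2
G(13) = mex{1,1} = 0
G(14) = mex{1,1} = 0
G(15) = mex{2,1} = 0
G(16) = mex{2,1} = 0
G(17) = mex{2,1} = 0
G(18) = mex{0,2} = 1
G(19) = mex{0,2} = 1
P-positions are exactly the n with G(n) = 0.

0, 1, 2, 3, 4, 13, 14, 15, 16, 17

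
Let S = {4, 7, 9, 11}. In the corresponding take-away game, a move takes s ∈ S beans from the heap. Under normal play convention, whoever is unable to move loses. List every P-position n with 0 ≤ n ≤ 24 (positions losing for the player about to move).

0, 1, 2, 3, 15, 16, 17, 18

n :  0  1  2  3  4  5  6  7  8  9 10 11 12 13 14 15 16 17 18 19 20 21 22 23 24
G :  0  0  0  0  1  1  1  1  2  2  2  2  3  3  3  0  0  0  0  1  1  1  1  2  2
P-positions are exactly the n with G(n) = 0.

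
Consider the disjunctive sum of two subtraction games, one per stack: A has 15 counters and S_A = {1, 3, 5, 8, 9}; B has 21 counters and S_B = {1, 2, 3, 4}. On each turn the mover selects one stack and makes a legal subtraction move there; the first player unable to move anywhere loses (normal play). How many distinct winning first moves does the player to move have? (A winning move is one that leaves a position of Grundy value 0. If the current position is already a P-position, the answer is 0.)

2

Stack A, S = {1, 3, 5, 8, 9}:
G(0) = 0
G(1) = mex{0} = 1
G(2) = mex{1} = 0
G(3) = mex{0,0} = 1
G(4) = mex{1,1} = 0
G(5) = mex{0,0,0} = 1
G(6) = mex{1,1,1} = 0
G(7) = mex{0,0,0} = 1
G(8) = mex{1,1,1,0} = 2
G(9) = mex{2,0,0,1,0} = 3
G(10) = mex{3,1,1,0,1} = 2
G(11) = mex{2,2,0,1,0} = 3
G(12) = mex{3,3,1,0,1} = 2
G(13) = mex{2,2,2,1,0} = 3
G(14) = mex{3,3,3,0,1} = 2
G(15) = mex{2,2,2,1,0} = 3
G_A(15) = 3.
Stack B, S = {1, 2, 3, 4}:
n :  0  1  2  3  4  5  6  7  8  9 10 11 12 13 14 15 16 17 18 19 20 21
G :  0  1  2  3  4  0  1  2  3  4  0  1  2  3  4  0  1  2  3  4  0  1
G_B(21) = 1.
Combined Grundy value = 3 ⊕ 1 = 2.
A winning move leaves total XOR = 0, i.e. changes one component's Grundy value g to g ⊕ X where X is the current total.
Stack A: need g' = 3⊕2 = 1. Options: 15−1→G=2, 15−3→G=2, 15−5→G=2, 15−8→G=1, 15−9→G=0. Hits: 1.
Stack B: need g' = 1⊕2 = 3. Options: 21−1→G=0, 21−2→G=4, 21−3→G=3, 21−4→G=2. Hits: 1.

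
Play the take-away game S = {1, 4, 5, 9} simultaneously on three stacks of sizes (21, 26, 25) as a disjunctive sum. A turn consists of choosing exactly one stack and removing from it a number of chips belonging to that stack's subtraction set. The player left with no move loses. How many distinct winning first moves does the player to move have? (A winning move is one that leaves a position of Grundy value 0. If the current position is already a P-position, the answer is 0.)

3

All stacks use S = {1, 4, 5, 9}:
n :  0  1  2  3  4  5  6  7  8  9 10 11 12 13 14 15 16 17 18 19 20 21 22 23 24 25 26
G :  0  1  0  1  2  3  2  3  0  1  0  1  2  3  2  3  0  1  0  1  2  3  2  3  0  1  0
Stack A: G(21) = 3.
Stack B: G(26) = 0.
Stack C: G(25) = 1.
Combined Grundy value = 3 ⊕ 0 ⊕ 1 = 2.
A winning move leaves total XOR = 0, i.e. changes one component's Grundy value g to g ⊕ X where X is the current total.
Stack A: need g' = 3⊕2 = 1. Options: 21−1→G=2, 21−4→G=1, 21−5→G=0, 21−9→G=2. Hits: 1.
Stack B: need g' = 0⊕2 = 2. Options: 26−1→G=1, 26−4→G=2, 26−5→G=3, 26−9→G=1. Hits: 1.
Stack C: need g' = 1⊕2 = 3. Options: 25−1→G=0, 25−4→G=3, 25−5→G=2, 25−9→G=0. Hits: 1.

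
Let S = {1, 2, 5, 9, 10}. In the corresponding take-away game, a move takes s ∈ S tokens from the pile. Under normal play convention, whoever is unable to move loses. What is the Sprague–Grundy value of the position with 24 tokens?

4

G(0) = 0
G(1) = mex{0} = 1
G(2) = mex{1,0} = 2
G(3) = mex{2,1} = 0
G(4) = mex{0,2} = 1
G(5) = mex{1,0,0} = 2
G(6) = mex{2,1,1} = 0
G(7) = mex{0,2,2} = 1
G(8) = mex{1,0,0} = 2
G(9) = mex{2,1,1,0} = 3
G(10) = mex{3,2,2,1,0} = 4
G(11) = mex{4,3,0,2,1} = 5
G(12) = mex{5,4,1,0,2} = 3
G(13) = mex{3,5,2,1,0} = 4
G(14) = mex{4,3,3,2,1} = 0
G(15) = mex{0,4,4,0,2} = 1
G(16) = mex{1,0,5,1,0} = 2
G(17) = mex{2,1,3,2,1} = 0
G(18) = mex{0,2,4,3,2} = 1
G(19) = mex{1,0,0,4,3} = 2
G(20) = mex{2,1,1,5,4} = 0
G(21) = mex{0,2,2,3,5} = 1
G(22) = mex{1,0,0,4,3} = 2
G(23) = mex{2,1,1,0,4} = 3
G(24) = mex{3,2,2,1,0} = 4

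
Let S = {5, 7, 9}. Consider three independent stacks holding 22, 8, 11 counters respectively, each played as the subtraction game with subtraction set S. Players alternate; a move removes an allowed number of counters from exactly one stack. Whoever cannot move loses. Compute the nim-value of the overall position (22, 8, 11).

All stacks use S = {5, 7, 9}:
G(0) = 0
G(1) = mex{} = 0
G(2) = mex{} = 0
G(3) = mex{} = 0
G(4) = mex{} = 0
G(5) = mex{0} = 1
G(6) = mex{0} = 1
G(7) = mex{0,0} = 1
G(8) = mex{0,0} = 1
G(9) = mex{0,0,0} = 1
G(10) = mex{1,0,0} = 2
G(11) = mex{1,0,0} = 2
G(12) = mex{1,1,0} = 2
G(13) = mex{1,1,0} = 2
G(14) = mex{1,1,1} = 0
G(15) = mex{2,1,1} = 0
G(16) = mex{2,1,1} = 0
G(17) = mex{2,2,1} = 0
G(18) = mex{2,2,1} = 0
G(19) = mex{0,2,2} = 1
G(20) = mex{0,2,2} = 1
G(21) = mex{0,0,2} = 1
G(22) = mex{0,0,2} = 1
Stack A: G(22) = 1.
Stack B: G(8) = 1.
Stack C: G(11) = 2.
Combined Grundy value = 1 ⊕ 1 ⊕ 2 = 2.

2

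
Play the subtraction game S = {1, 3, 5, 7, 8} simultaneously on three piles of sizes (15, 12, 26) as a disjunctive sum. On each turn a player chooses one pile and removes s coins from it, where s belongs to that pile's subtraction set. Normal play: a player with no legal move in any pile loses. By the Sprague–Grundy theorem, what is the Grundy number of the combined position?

1

All piles use S = {1, 3, 5, 7, 8}:
G(0) = 0
G(1) = mex{0} = 1
G(2) = mex{1} = 0
G(3) = mex{0,0} = 1
G(4) = mex{1,1} = 0
G(5) = mex{0,0,0} = 1
G(6) = mex{1,1,1} = 0
G(7) = mex{0,0,0,0} = 1
G(8) = mex{1,1,1,1,0} = 2
G(9) = mex{2,0,0,0,1} = 3
G(10) = mex{3,1,1,1,0} = 2
G(11) = mex{2,2,0,0,1} = 3
G(12) = mex{3,3,1,1,0} = 2
G(13) = mex{2,2,2,0,1} = 3
G(14) = mex{3,3,3,1,0} = 2
G(15) = mex{2,2,2,2,1} = 0
G(16) = mex{0,3,3,3,2} = 1
G(17) = mex{1,2,2,2,3} = 0
G(18) = mex{0,0,3,3,2} = 1
G(19) = mex{1,1,2,2,3} = 0
G(20) = mex{0,0,0,3,2} = 1
G(21) = mex{1,1,1,2,3} = 0
G(22) = mex{0,0,0,0,2} = 1
G(23) = mex{1,1,1,1,0} = 2
G(24) = mex{2,0,0,0,1} = 3
G(25) = mex{3,1,1,1,0} = 2
G(26) = mex{2,2,0,0,1} = 3
Pile A: G(15) = 0.
Pile B: G(12) = 2.
Pile C: G(26) = 3.
Combined Grundy value = 0 ⊕ 2 ⊕ 3 = 1.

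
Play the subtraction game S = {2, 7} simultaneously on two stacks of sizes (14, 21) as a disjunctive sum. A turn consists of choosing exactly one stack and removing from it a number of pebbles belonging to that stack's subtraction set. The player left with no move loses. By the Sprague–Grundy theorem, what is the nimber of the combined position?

1

All stacks use S = {2, 7}:
G(0) = 0
G(1) = mex{} = 0
G(2) = mex{0} = 1
G(3) = mex{0} = 1
G(4) = mex{1} = 0
G(5) = mex{1} = 0
G(6) = mex{0} = 1
G(7) = mex{0,0} = 1
G(8) = mex{1,0} = 2
G(9) = mex{1,1} = 0
G(10) = mex{2,1} = 0
G(11) = mex{0,0} = 1
G(12) = mex{0,0} = 1
G(13) = mex{1,1} = 0
G(14) = mex{1,1} = 0
G(15) = mex{0,2} = 1
G(16) = mex{0,0} = 1
G(17) = mex{1,0} = 2
G(18) = mex{1,1} = 0
G(19) = mex{2,1} = 0
G(20) = mex{0,0} = 1
G(21) = mex{0,0} = 1
Stack A: G(14) = 0.
Stack B: G(21) = 1.
Combined Grundy value = 0 ⊕ 1 = 1.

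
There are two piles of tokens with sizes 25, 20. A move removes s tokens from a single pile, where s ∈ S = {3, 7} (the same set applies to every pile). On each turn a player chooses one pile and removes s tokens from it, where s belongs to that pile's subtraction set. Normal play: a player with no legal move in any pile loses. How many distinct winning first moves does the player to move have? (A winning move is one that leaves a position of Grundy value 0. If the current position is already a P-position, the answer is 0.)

All piles use S = {3, 7}:
n :  0  1  2  3  4  5  6  7  8  9 10 11 12 13 14 15 16 17 18 19 20 21 22 23 24 25
G :  0  0  0  1  1  1  0  2  2  1  0  0  0  1  1  1  0  2  2  1  0  0  0  1  1  1
Pile A: G(25) = 1.
Pile B: G(20) = 0.
Combined Grundy value = 1 ⊕ 0 = 1.
A winning move leaves total XOR = 0, i.e. changes one component's Grundy value g to g ⊕ X where X is the current total.
Pile A: need g' = 1⊕1 = 0. Options: 25−3→G=0, 25−7→G=2. Hits: 1.
Pile B: need g' = 0⊕1 = 1. Options: 20−3→G=2, 20−7→G=1. Hits: 1.

2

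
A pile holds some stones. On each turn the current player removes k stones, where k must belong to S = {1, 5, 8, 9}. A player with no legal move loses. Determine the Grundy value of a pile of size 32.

0

G(0) = 0
G(1) = mex{0} = 1
G(2) = mex{1} = 0
G(3) = mex{0} = 1
G(4) = mex{1} = 0
G(5) = mex{0,0} = 1
G(6) = mex{1,1} = 0
G(7) = mex{0,0} = 1
G(8) = mex{1,1,0} = 2
G(9) = mex{2,0,1,0} = 3
G(10) = mex{3,1,0,1} = 2
G(11) = mex{2,0,1,0} = 3
G(12) = mex{3,1,0,1} = 2
G(13) = mex{2,2,1,0} = 3
G(14) = mex{3,3,0,1} = 2
G(15) = mex{2,2,1,0} = 3
G(16) = mex{3,3,2,1} = 0
G(17) = mex{0,2,3,2} = 1
G(18) = mex{1,3,2,3} = 0
G(19) = mex{0,2,3,2} = 1
G(20) = mex{1,3,2,3} = 0
G(21) = mex{0,0,3,2} = 1
G(22) = mex{1,1,2,3} = 0
G(23) = mex{0,0,3,2} = 1
G(24) = mex{1,1,0,3} = 2
G(25) = mex{2,0,1,0} = 3
G(26) = mex{3,1,0,1} = 2
G(27) = mex{2,0,1,0} = 3
G(28) = mex{3,1,0,1} = 2
G(29) = mex{2,2,1,0} = 3
G(30) = mex{3,3,0,1} = 2
G(31) = mex{2,2,1,0} = 3
G(32) = mex{3,3,2,1} = 0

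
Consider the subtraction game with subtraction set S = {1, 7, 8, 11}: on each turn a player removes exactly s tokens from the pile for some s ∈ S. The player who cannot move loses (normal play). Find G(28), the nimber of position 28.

n :  0  1  2  3  4  5  6  7  8  9 10 11 12 13 14 15 16 17 18 19 20 21 22 23 24 25 26 27 28
G :  0  1  0  1  0  1  0  1  2  3  2  3  2  3  2  3  0  1  0  1  0  1  0  1  2  3  2  3  2

2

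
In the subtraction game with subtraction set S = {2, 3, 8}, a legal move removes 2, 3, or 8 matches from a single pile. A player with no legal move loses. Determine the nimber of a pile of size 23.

G(0) = 0
G(1) = mex{} = 0
G(2) = mex{0} = 1
G(3) = mex{0,0} = 1
G(4) = mex{1,0} = 2
G(5) = mex{1,1} = 0
G(6) = mex{2,1} = 0
G(7) = mex{0,2} = 1
G(8) = mex{0,0,0} = 1
G(9) = mex{1,0,0} = 2
G(10) = mex{1,1,1} = 0
G(11) = mex{2,1,1} = 0
G(12) = mex{0,2,2} = 1
G(13) = mex{0,0,0} = 1
G(14) = mex{1,0,0} = 2
G(15) = mex{1,1,1} = 0
G(16) = mex{2,1,1} = 0
G(17) = mex{0,2,2} = 1
G(18) = mex{0,0,0} = 1
G(19) = mex{1,0,0} = 2
G(20) = mex{1,1,1} = 0
G(21) = mex{2,1,1} = 0
G(22) = mex{0,2,2} = 1
G(23) = mex{0,0,0} = 1

1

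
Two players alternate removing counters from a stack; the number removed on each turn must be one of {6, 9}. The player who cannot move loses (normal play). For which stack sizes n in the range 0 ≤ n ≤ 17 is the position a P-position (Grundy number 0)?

G(0) = 0
G(1) = mex{} = 0
G(2) = mex{} = 0
G(3) = mex{} = 0
G(4) = mex{} = 0
G(5) = mex{} = 0
G(6) = mex{0} = 1
G(7) = mex{0} = 1
G(8) = mex{0} = 1
G(9) = mex{0,0} = 1
G(10) = mex{0,0} = 1
G(11) = mex{0,0} = 1
G(12) = mex{1,0} = 2
G(13) = mex{1,0} = 2
G(14) = mex{1,0} = 2
G(15) = mex{1,1} = 0
G(16) = mex{1,1} = 0
G(17) = mex{1,1} = 0
P-positions are exactly the n with G(n) = 0.

0, 1, 2, 3, 4, 5, 15, 16, 17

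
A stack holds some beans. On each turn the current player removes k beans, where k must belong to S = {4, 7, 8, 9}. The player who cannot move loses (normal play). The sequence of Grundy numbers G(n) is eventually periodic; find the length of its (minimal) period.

13

n :  0  1  2  3  4  5  6  7  8  9 10 11 12 13 14 15 16 17 18 19 20 21 22 23 24 25 26 27
G :  0  0  0  0  1  1  1  1  2  2  2  2  3  0  0  0  0  1  1  1  1  2  2  2  2  3  0  0
G(n+13) = G(n) holds for n = 0,…,8 (a full window of length max(S) = 9), so the sequence is purely periodic with period 13.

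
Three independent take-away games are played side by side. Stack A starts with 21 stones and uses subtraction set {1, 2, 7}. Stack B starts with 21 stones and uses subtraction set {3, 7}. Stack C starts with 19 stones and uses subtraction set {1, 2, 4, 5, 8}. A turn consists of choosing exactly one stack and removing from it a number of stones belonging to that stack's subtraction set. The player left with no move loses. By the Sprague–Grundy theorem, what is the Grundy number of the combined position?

Stack A, S = {1, 2, 7}:
n :  0  1  2  3  4  5  6  7  8  9 10 11 12 13 14 15 16 17 18 19 20 21
G :  0  1  2  0  1  2  0  1  2  0  1  2  0  1  2  0  1  2  0  1  2  0
G_A(21) = 0.
Stack B, S = {3, 7}:
n :  0  1  2  3  4  5  6  7  8  9 10 11 12 13 14 15 16 17 18 19 20 21
G :  0  0  0  1  1  1  0  2  2  1  0  0  0  1  1  1  0  2  2  1  0  0
G_B(21) = 0.
Stack C, S = {1, 2, 4, 5, 8}:
G(0) = 0
G(1) = mex{0} = 1
G(2) = mex{1,0} = 2
G(3) = mex{2,1} = 0
G(4) = mex{0,2,0} = 1
G(5) = mex{1,0,1,0} = 2
G(6) = mex{2,1,2,1} = 0
G(7) = mex{0,2,0,2} = 1
G(8) = mex{1,0,1,0,0} = 2
G(9) = mex{2,1,2,1,1} = 0
G(10) = mex{0,2,0,2,2} = 1
G(11) = mex{1,0,1,0,0} = 2
G(12) = mex{2,1,2,1,1} = 0
G(13) = mex{0,2,0,2,2} = 1
G(14) = mex{1,0,1,0,0} = 2
G(15) = mex{2,1,2,1,1} = 0
G(16) = mex{0,2,0,2,2} = 1
G(17) = mex{1,0,1,0,0} = 2
G(18) = mex{2,1,2,1,1} = 0
G(19) = mex{0,2,0,2,2} = 1
G_C(19) = 1.
Combined Grundy value = 0 ⊕ 0 ⊕ 1 = 1.

1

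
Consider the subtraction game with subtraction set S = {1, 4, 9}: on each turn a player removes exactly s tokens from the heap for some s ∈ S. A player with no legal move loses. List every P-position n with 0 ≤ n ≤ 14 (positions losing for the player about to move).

0, 2, 5, 7, 10, 12

n :  0  1  2  3  4  5  6  7  8  9 10 11 12 13 14
G :  0  1  0  1  2  0  1  0  1  2  0  1  0  1  2
P-positions are exactly the n with G(n) = 0.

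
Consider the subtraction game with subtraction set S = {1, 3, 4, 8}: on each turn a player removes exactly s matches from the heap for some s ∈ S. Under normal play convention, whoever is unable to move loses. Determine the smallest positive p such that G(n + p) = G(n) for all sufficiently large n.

7

G(0) = 0
G(1) = mex{0} = 1
G(2) = mex{1} = 0
G(3) = mex{0,0} = 1
G(4) = mex{1,1,0} = 2
G(5) = mex{2,0,1} = 3
G(6) = mex{3,1,0} = 2
G(7) = mex{2,2,1} = 0
G(8) = mex{0,3,2,0} = 1
G(9) = mex{1,2,3,1} = 0
G(10) = mex{0,0,2,0} = 1
G(11) = mex{1,1,0,1} = 2
G(12) = mex{2,0,1,2} = 3
G(13) = mex{3,1,0,3} = 2
G(14) = mex{2,2,1,2} = 0
G(15) = mex{0,3,2,0} = 1
G(16) = mex{1,2,3,1} = 0
G(n+7) = G(n) holds for n = 0,…,7 (a full window of length max(S) = 8), so the sequence is purely periodic with period 7.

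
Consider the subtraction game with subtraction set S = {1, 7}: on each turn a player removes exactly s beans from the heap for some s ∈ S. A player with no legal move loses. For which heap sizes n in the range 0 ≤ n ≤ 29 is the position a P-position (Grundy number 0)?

0, 2, 4, 6, 8, 10, 12, 14, 16, 18, 20, 22, 24, 26, 28

G(0) = 0
G(1) = mex{0} = 1
G(2) = mex{1} = 0
G(3) = mex{0} = 1
G(4) = mex{1} = 0
G(5) = mex{0} = 1
G(6) = mex{1} = 0
G(7) = mex{0,0} = 1
G(8) = mex{1,1} = 0
G(9) = mex{0,0} = 1
G(10) = mex{1,1} = 0
G(11) = mex{0,0} = 1
G(12) = mex{1,1} = 0
G(13) = mex{0,0} = 1
G(14) = mex{1,1} = 0
G(15) = mex{0,0} = 1
G(16) = mex{1,1} = 0
G(17) = mex{0,0} = 1
G(18) = mex{1,1} = 0
G(19) = mex{0,0} = 1
G(20) = mex{1,1} = 0
G(21) = mex{0,0} = 1
G(22) = mex{1,1} = 0
G(23) = mex{0,0} = 1
G(24) = mex{1,1} = 0
G(25) = mex{0,0} = 1
G(26) = mex{1,1} = 0
G(27) = mex{0,0} = 1
G(28) = mex{1,1} = 0
G(29) = mex{0,0} = 1
P-positions are exactly the n with G(n) = 0.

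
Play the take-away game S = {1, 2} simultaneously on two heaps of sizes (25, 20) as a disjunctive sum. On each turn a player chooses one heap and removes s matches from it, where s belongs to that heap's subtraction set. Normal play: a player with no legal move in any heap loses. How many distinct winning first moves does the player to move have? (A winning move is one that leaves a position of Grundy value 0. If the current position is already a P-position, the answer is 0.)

2

All heaps use S = {1, 2}:
G(0) = 0
G(1) = mex{0} = 1
G(2) = mex{1,0} = 2
G(3) = mex{2,1} = 0
G(4) = mex{0,2} = 1
G(5) = mex{1,0} = 2
G(6) = mex{2,1} = 0
G(7) = mex{0,2} = 1
G(8) = mex{1,0} = 2
G(9) = mex{2,1} = 0
G(10) = mex{0,2} = 1
G(11) = mex{1,0} = 2
G(12) = mex{2,1} = 0
G(13) = mex{0,2} = 1
G(14) = mex{1,0} = 2
G(15) = mex{2,1} = 0
G(16) = mex{0,2} = 1
G(17) = mex{1,0} = 2
G(18) = mex{2,1} = 0
G(19) = mex{0,2} = 1
G(20) = mex{1,0} = 2
G(21) = mex{2,1} = 0
G(22) = mex{0,2} = 1
G(23) = mex{1,0} = 2
G(24) = mex{2,1} = 0
G(25) = mex{0,2} = 1
Heap A: G(25) = 1.
Heap B: G(20) = 2.
Combined Grundy value = 1 ⊕ 2 = 3.
A winning move leaves total XOR = 0, i.e. changes one component's Grundy value g to g ⊕ X where X is the current total.
Heap A: need g' = 1⊕3 = 2. Options: 25−1→G=0, 25−2→G=2. Hits: 1.
Heap B: need g' = 2⊕3 = 1. Options: 20−1→G=1, 20−2→G=0. Hits: 1.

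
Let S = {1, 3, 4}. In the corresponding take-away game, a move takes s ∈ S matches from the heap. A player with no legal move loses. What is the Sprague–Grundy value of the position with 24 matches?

1

n :  0  1  2  3  4  5  6  7  8  9 10 11 12 13 14 15 16 17 18 19 20 21 22 23 24
G :  0  1  0  1  2  3  2  0  1  0  1  2  3  2  0  1  0  1  2  3  2  0  1  0  1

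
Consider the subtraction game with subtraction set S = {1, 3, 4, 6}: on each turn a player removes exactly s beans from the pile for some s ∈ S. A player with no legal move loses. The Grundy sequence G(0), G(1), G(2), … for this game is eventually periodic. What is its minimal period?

n :  0  1  2  3  4  5  6  7  8  9 10 11 12 13 14 15
G :  0  1  0  1  2  3  2  0  1  0  1  2  3  2  0  1
G(n+7) = G(n) holds for n = 0,…,5 (a full window of length max(S) = 6), so the sequence is purely periodic with period 7.

7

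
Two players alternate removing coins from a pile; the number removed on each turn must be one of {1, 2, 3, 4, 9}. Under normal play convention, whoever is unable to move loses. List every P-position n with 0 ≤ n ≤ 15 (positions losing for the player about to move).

0, 5, 10, 15

n :  0  1  2  3  4  5  6  7  8  9 10 11 12 13 14 15
G :  0  1  2  3  4  0  1  2  3  4  0  1  2  3  4  0
P-positions are exactly the n with G(n) = 0.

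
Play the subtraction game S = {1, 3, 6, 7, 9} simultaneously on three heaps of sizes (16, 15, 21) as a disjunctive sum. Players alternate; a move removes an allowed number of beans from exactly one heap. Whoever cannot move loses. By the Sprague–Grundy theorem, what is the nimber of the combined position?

All heaps use S = {1, 3, 6, 7, 9}:
n :  0  1  2  3  4  5  6  7  8  9 10 11 12 13 14 15 16 17 18 19 20 21
G :  0  1  0  1  0  1  2  3  2  3  2  3  0  1  0  1  0  1  2  3  2  3
Heap A: G(16) = 0.
Heap B: G(15) = 1.
Heap C: G(21) = 3.
Combined Grundy value = 0 ⊕ 1 ⊕ 3 = 2.

2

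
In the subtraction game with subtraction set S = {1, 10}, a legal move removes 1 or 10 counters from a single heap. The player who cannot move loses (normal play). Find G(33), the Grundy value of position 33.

0

G(0) = 0
G(1) = mex{0} = 1
G(2) = mex{1} = 0
G(3) = mex{0} = 1
G(4) = mex{1} = 0
G(5) = mex{0} = 1
G(6) = mex{1} = 0
G(7) = mex{0} = 1
G(8) = mex{1} = 0
G(9) = mex{0} = 1
G(10) = mex{1,0} = 2
G(11) = mex{2,1} = 0
G(12) = mex{0,0} = 1
G(13) = mex{1,1} = 0
G(14) = mex{0,0} = 1
G(15) = mex{1,1} = 0
G(16) = mex{0,0} = 1
G(17) = mex{1,1} = 0
G(18) = mex{0,0} = 1
G(19) = mex{1,1} = 0
G(20) = mex{0,2} = 1
G(21) = mex{1,0} = 2
G(22) = mex{2,1} = 0
G(23) = mex{0,0} = 1
G(24) = mex{1,1} = 0
G(25) = mex{0,0} = 1
G(26) = mex{1,1} = 0
G(27) = mex{0,0} = 1
G(28) = mex{1,1} = 0
G(29) = mex{0,0} = 1
G(30) = mex{1,1} = 0
G(31) = mex{0,2} = 1
G(32) = mex{1,0} = 2
G(33) = mex{2,1} = 0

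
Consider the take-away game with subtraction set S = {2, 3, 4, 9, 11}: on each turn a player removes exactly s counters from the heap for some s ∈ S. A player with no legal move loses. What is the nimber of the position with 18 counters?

2

n :  0  1  2  3  4  5  6  7  8  9 10 11 12 13 14 15 16 17 18
G :  0  0  1  1  2  2  0  0  1  1  2  2  3  0  0  1  1  2  2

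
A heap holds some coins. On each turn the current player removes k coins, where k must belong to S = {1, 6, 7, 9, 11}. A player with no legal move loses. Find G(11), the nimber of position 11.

3

G(0) = 0
G(1) = mex{0} = 1
G(2) = mex{1} = 0
G(3) = mex{0} = 1
G(4) = mex{1} = 0
G(5) = mex{0} = 1
G(6) = mex{1,0} = 2
G(7) = mex{2,1,0} = 3
G(8) = mex{3,0,1} = 2
G(9) = mex{2,1,0,0} = 3
G(10) = mex{3,0,1,1} = 2
G(11) = mex{2,1,0,0,0} = 3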